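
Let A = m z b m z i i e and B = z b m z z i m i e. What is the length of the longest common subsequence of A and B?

Backtracking the LCS table gives one alignment: z (A2,B1) → b (A3,B2) → m (A4,B3) → z (A5,B5) → i (A6,B6) → i (A7,B8) → e (A8,B9).
So the longest common subsequence has length 7.

7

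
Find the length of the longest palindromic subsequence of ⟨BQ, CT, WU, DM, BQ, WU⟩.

3

One longest palindromic subsequence is WU BQ WU (positions 3,5,6); it reads the same forward and backward, and the interval DP gives dp[1][6] = 3.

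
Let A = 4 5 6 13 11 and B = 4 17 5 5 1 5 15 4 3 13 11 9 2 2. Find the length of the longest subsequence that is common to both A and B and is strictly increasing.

For each value that appears in both, track the longest common increasing run ending there.
The best achievable length is 3; one witness is 4, 5, 13 (A-positions 1,2,4, B-positions 1,3,10).

3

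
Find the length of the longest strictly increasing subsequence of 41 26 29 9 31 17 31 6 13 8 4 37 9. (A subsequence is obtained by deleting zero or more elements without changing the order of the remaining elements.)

4

One longest increasing subsequence is 26, 29, 31, 37 (positions 2,3,5,12), of length 4; no longer one exists.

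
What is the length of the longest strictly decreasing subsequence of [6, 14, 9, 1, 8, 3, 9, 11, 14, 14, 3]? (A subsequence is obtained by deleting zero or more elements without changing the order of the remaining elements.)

One longest decreasing subsequence is 14, 9, 8, 3 (positions 2,3,5,6), of length 4; no longer one exists.

4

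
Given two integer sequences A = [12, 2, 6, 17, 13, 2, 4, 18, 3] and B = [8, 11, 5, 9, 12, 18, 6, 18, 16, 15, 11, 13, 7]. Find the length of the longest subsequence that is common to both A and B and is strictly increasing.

2

For each value that appears in both, track the longest common increasing run ending there.
The best achievable length is 2; one witness is 12, 18 (A-positions 1,8, B-positions 5,6).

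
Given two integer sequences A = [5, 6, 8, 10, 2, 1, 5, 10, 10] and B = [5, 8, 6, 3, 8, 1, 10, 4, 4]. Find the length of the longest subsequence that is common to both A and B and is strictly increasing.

A longest common strictly increasing subsequence is 5, 6, 8, 10 (length 4); it appears in order in both A and B, and no longer such subsequence exists.

4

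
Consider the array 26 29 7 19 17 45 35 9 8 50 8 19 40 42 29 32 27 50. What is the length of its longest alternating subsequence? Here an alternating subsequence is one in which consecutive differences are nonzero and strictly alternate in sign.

14

Track the best alternating length ending on an up-step vs a down-step at each position: up/down = 1/1, 2/1, 1/3, 4/3, 4/5, 6/1, 6/7, 4/7, 4/7, 8/1, 4/9, 10/9, 10/9, 10/9, 10/11, 12/11, 10/13, 14/1.
The maximum over both is 14; one such subsequence is 26, 29, 7, 19, 17, 45, 35, 50, 8, 40, 29, 32, 27, 50.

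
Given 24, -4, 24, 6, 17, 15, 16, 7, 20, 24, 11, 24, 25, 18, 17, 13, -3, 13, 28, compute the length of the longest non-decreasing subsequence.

Scanning left to right, the best length ending at each element is: 24→1, -4→1, 24→2, 6→2, 17→3, 15→3, 16→4, 7→3, 20→5, 24→6, 11→4, 24→7, 25→8, 18→5, 17→5, 13→5, -3→2, 13→6, 28→9.
So the longest non-decreasing subsequence has length 9, e.g. -4, 6, 15, 16, 20, 24, 24, 25, 28.

9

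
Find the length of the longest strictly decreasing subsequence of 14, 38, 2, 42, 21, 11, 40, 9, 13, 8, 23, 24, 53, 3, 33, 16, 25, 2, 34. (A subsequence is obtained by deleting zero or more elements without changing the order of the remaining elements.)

7

One longest decreasing subsequence is 38, 21, 11, 9, 8, 3, 2 (positions 2,5,6,8,10,14,18), of length 7; no longer one exists.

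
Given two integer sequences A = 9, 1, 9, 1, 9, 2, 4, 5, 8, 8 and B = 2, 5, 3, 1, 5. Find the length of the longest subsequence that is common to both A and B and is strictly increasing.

For each value that appears in both, track the longest common increasing run ending there.
The best achievable length is 2; one witness is 2, 5 (A-positions 6,8, B-positions 1,2).

2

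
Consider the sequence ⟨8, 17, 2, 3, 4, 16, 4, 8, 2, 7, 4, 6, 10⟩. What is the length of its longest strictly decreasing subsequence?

One longest decreasing subsequence is 17, 16, 8, 7, 4 (positions 2,6,8,10,11), of length 5; no longer one exists.

5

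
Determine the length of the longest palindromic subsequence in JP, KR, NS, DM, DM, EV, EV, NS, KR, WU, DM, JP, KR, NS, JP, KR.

8

One longest palindromic subsequence is KR NS DM EV EV DM NS KR (positions 2,3,5,6,7,11,14,16); it reads the same forward and backward, and the interval DP gives dp[1][16] = 8.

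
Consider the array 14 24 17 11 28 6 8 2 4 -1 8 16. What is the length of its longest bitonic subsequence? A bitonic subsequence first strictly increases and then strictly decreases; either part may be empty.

7

One longest bitonic subsequence is 14, 24, 17, 11, 8, 4, -1 (positions 1,2,3,4,7,9,10): it rises to 24 then falls. Length 7 is optimal.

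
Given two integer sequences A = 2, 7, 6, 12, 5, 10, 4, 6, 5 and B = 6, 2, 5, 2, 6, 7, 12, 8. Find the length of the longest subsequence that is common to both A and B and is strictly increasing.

For each value that appears in both, track the longest common increasing run ending there.
The best achievable length is 3; one witness is 2, 5, 6 (A-positions 1,5,8, B-positions 2,3,5).

3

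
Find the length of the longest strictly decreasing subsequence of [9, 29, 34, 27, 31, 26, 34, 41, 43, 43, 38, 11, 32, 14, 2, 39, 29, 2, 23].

5

Let dp[i] be the longest decreasing subsequence ending at position i. Then dp = [1, 1, 1, 2, 2, 3, 1, 1, 1, 1, 2, 4, 3, 4, 5, 2, 4, 5, 5].
The maximum is 5; one witness is 29, 27, 26, 11, 2 at positions 2,4,6,12,15.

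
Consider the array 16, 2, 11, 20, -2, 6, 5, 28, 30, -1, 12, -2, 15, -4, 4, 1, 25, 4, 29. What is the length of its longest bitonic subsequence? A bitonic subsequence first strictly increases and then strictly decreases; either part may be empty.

8

Let inc[i] be the LIS ending at i and dec[i] the longest strictly decreasing subsequence starting at i. inc = [1, 1, 2, 3, 1, 2, 2, 4, 5, 2, 3, 1, 4, 1, 3, 3, 5, 4, 6], dec = [7, 4, 6, 6, 2, 5, 4, 4, 4, 3, 3, 2, 3, 1, 2, 1, 2, 1, 1].
max_i inc[i]+dec[i]−1 = 8, with one witness 2, 11, 20, 6, 5, -1, -2, -4.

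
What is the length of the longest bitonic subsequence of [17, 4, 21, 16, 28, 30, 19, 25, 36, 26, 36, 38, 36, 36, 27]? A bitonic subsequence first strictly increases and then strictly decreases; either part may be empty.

Let inc[i] be the LIS ending at i and dec[i] the longest strictly decreasing subsequence starting at i. inc = [1, 1, 2, 2, 3, 4, 3, 4, 5, 5, 6, 7, 6, 6, 6], dec = [2, 1, 2, 1, 2, 2, 1, 1, 2, 1, 2, 3, 2, 2, 1].
max_i inc[i]+dec[i]−1 = 9, with one witness 4, 16, 19, 25, 26, 36, 38, 36, 27.

9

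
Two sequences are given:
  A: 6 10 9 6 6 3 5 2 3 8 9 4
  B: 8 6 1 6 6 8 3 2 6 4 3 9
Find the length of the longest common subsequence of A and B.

7

A longest common subsequence is 6, 6, 6, 3, 2, 3, 9 (length 7); the LCS DP confirms no longer common subsequence exists.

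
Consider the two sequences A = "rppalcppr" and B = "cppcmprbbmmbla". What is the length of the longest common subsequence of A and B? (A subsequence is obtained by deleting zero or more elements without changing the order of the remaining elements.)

Backtracking the LCS table gives one alignment: p (A2,B2) → p (A3,B3) → c (A6,B4) → p (A8,B6) → r (A9,B7).
So the longest common subsequence has length 5.

5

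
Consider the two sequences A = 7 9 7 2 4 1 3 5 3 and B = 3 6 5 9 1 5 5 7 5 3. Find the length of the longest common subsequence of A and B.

4

A longest common subsequence is 9, 7, 5, 3 (length 4); the LCS DP confirms no longer common subsequence exists.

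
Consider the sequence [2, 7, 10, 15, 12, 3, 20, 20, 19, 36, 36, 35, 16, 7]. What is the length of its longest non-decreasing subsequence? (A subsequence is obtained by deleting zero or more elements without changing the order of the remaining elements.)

Let dp[i] be the longest non-decreasing subsequence ending at position i. Then dp = [1, 2, 3, 4, 4, 2, 5, 6, 5, 7, 8, 7, 5, 3].
The maximum is 8; one witness is 2, 7, 10, 15, 20, 20, 36, 36 at positions 1,2,3,4,7,8,10,11.

8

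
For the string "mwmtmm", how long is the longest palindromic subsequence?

One longest palindromic subsequence is mmtmm (positions 1,3,4,5,6); it reads the same forward and backward, and the interval DP gives dp[1][6] = 5.

5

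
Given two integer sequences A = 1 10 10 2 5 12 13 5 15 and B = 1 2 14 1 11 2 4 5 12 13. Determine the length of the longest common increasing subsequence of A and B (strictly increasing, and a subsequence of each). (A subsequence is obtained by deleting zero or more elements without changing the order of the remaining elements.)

A longest common strictly increasing subsequence is 1, 2, 5, 12, 13 (length 5); it appears in order in both A and B, and no longer such subsequence exists.

5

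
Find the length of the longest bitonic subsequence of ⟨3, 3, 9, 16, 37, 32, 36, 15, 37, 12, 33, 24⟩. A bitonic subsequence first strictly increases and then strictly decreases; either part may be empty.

8

One longest bitonic subsequence is 3, 9, 16, 32, 36, 37, 33, 24 (positions 1,3,4,6,7,9,11,12): it rises to 37 then falls. Length 8 is optimal.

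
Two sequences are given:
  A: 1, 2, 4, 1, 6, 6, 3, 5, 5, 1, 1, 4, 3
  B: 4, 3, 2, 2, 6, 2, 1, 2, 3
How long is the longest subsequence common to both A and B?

4

A longest common subsequence is 2, 6, 1, 3 (length 4); the LCS DP confirms no longer common subsequence exists.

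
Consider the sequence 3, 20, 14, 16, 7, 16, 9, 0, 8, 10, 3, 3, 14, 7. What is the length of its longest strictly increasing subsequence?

Scanning left to right, the best length ending at each element is: 3→1, 20→2, 14→2, 16→3, 7→2, 16→3, 9→3, 0→1, 8→3, 10→4, 3→2, 3→2, 14→5, 7→3.
So the longest increasing subsequence has length 5, e.g. 3, 7, 9, 10, 14.

5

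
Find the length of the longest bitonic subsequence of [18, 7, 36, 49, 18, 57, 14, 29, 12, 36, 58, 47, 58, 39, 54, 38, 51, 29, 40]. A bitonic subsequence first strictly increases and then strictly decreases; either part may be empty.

9

One longest bitonic subsequence is 18, 36, 49, 57, 58, 47, 39, 38, 29 (positions 1,3,4,6,11,12,14,16,18): it rises to 58 then falls. Length 9 is optimal.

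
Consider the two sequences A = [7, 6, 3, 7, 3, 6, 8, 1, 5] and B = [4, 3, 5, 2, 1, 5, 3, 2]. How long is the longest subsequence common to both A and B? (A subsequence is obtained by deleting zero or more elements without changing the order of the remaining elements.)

3

A longest common subsequence is 3, 1, 5 (length 3); the LCS DP confirms no longer common subsequence exists.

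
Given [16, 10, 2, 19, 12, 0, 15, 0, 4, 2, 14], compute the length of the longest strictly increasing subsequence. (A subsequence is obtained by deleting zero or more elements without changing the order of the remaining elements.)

3

One longest increasing subsequence is 10, 12, 15 (positions 2,5,7), of length 3; no longer one exists.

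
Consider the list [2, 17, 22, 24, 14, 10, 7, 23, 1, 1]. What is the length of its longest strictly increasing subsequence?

Let dp[i] be the longest increasing subsequence ending at position i. Then dp = [1, 2, 3, 4, 2, 2, 2, 4, 1, 1].
The maximum is 4; one witness is 2, 17, 22, 24 at positions 1,2,3,4.

4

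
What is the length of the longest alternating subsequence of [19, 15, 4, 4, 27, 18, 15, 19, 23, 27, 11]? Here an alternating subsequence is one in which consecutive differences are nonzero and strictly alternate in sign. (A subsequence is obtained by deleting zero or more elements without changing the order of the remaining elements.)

A longest alternating subsequence is 19, 15, 27, 18, 19, 11 (positions 1,2,5,6,8,11); its 5 consecutive differences strictly alternate in sign, and length 6 is optimal.

6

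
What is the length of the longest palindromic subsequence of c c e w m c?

One longest palindromic subsequence is cmc (positions 1,5,6); it reads the same forward and backward, and the interval DP gives dp[1][6] = 3.

3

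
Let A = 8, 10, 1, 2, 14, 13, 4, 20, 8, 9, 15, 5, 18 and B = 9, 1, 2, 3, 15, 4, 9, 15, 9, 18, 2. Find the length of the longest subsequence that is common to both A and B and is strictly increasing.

6

For each value that appears in both, track the longest common increasing run ending there.
The best achievable length is 6; one witness is 1, 2, 4, 9, 15, 18 (A-positions 3,4,7,10,11,13, B-positions 2,3,6,7,8,10).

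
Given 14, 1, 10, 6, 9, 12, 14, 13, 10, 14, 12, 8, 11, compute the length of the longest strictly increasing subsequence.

6

Let dp[i] be the longest increasing subsequence ending at position i. Then dp = [1, 1, 2, 2, 3, 4, 5, 5, 4, 6, 5, 3, 5].
The maximum is 6; one witness is 1, 6, 9, 12, 13, 14 at positions 2,4,5,6,8,10.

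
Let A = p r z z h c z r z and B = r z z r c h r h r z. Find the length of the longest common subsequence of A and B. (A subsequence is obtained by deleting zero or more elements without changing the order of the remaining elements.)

6

A longest common subsequence is rzzhrz (length 6); the LCS DP confirms no longer common subsequence exists.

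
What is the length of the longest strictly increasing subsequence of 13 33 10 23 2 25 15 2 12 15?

3

Scanning left to right, the best length ending at each element is: 13→1, 33→2, 10→1, 23→2, 2→1, 25→3, 15→2, 2→1, 12→2, 15→3.
So the longest increasing subsequence has length 3, e.g. 13, 23, 25.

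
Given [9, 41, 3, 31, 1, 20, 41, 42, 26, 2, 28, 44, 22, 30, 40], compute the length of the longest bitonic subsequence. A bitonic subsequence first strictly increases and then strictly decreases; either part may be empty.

6

Let inc[i] be the LIS ending at i and dec[i] the longest strictly decreasing subsequence starting at i. inc = [1, 2, 1, 2, 1, 2, 3, 4, 3, 2, 4, 5, 3, 5, 6], dec = [3, 4, 2, 3, 1, 2, 3, 3, 2, 1, 2, 2, 1, 1, 1].
max_i inc[i]+dec[i]−1 = 6, with one witness 9, 31, 41, 42, 28, 22.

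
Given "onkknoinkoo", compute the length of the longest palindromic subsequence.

Using dp[i][j] = 2 + dp[i+1][j−1] if the ends match, else max(dp[i+1][j], dp[i][j−1]):
dp[1][11] = 7. A witness is okninko at positions 1,4,5,7,8,9,11.

7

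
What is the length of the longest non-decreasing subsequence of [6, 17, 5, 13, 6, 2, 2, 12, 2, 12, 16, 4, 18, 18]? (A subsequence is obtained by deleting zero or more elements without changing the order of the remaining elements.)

7

One longest non-decreasing subsequence is 6, 6, 12, 12, 16, 18, 18 (positions 1,5,8,10,11,13,14), of length 7; no longer one exists.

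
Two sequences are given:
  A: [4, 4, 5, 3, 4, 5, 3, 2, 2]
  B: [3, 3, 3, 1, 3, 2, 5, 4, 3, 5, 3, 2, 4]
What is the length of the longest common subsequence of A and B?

5

Backtracking the LCS table gives one alignment: 4 (A2,B8) → 3 (A4,B9) → 5 (A6,B10) → 3 (A7,B11) → 2 (A8,B12).
So the longest common subsequence has length 5.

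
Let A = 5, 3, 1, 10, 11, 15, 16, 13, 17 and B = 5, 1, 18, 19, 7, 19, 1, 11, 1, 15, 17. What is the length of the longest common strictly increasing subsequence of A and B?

For each value that appears in both, track the longest common increasing run ending there.
The best achievable length is 4; one witness is 5, 11, 15, 17 (A-positions 1,5,6,9, B-positions 1,8,10,11).

4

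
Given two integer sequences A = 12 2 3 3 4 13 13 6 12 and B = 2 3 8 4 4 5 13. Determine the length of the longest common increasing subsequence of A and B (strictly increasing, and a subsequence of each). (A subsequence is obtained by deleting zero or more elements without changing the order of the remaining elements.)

A longest common strictly increasing subsequence is 2, 3, 4, 13 (length 4); it appears in order in both A and B, and no longer such subsequence exists.

4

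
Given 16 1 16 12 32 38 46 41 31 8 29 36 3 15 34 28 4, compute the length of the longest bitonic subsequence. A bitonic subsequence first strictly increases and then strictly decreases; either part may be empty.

10

One longest bitonic subsequence is 1, 16, 32, 38, 46, 41, 36, 34, 28, 4 (positions 2,3,5,6,7,8,12,15,16,17): it rises to 46 then falls. Length 10 is optimal.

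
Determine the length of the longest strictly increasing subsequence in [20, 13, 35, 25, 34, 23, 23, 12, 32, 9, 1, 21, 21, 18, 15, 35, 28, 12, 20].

4

One longest increasing subsequence is 20, 25, 34, 35 (positions 1,4,5,16), of length 4; no longer one exists.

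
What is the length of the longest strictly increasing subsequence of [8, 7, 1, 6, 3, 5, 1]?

3

Scanning left to right, the best length ending at each element is: 8→1, 7→1, 1→1, 6→2, 3→2, 5→3, 1→1.
So the longest increasing subsequence has length 3, e.g. 1, 3, 5.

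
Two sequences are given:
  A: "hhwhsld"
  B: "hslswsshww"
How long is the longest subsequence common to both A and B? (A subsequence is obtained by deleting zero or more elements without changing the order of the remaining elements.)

3

Backtracking the LCS table gives one alignment: h (A1,B1) → h (A2,B8) → w (A3,B10).
So the longest common subsequence has length 3.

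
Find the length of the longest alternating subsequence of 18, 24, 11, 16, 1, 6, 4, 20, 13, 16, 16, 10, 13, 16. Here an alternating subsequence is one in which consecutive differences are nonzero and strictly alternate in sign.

A longest alternating subsequence is 18, 24, 11, 16, 1, 6, 4, 20, 13, 16, 10, 13 (positions 1,2,3,4,5,6,7,8,9,10,12,13); its 11 consecutive differences strictly alternate in sign, and length 12 is optimal.

12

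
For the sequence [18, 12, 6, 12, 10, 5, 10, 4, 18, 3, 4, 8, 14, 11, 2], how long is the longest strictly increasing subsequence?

Scanning left to right, the best length ending at each element is: 18→1, 12→1, 6→1, 12→2, 10→2, 5→1, 10→2, 4→1, 18→3, 3→1, 4→2, 8→3, 14→4, 11→4, 2→1.
So the longest increasing subsequence has length 4, e.g. 3, 4, 8, 14.

4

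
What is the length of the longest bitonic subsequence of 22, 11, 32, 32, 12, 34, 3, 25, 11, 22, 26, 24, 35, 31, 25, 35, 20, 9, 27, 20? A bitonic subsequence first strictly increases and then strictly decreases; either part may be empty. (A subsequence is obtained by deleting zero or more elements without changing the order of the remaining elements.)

One longest bitonic subsequence is 11, 12, 25, 26, 35, 31, 25, 20, 9 (positions 2,5,8,11,13,14,15,17,18): it rises to 35 then falls. Length 9 is optimal.

9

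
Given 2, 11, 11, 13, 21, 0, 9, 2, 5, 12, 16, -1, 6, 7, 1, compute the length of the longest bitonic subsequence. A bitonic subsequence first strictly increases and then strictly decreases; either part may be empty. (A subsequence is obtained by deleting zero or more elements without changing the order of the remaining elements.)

One longest bitonic subsequence is 2, 11, 13, 21, 16, 7, 1 (positions 1,2,4,5,11,14,15): it rises to 21 then falls. Length 7 is optimal.

7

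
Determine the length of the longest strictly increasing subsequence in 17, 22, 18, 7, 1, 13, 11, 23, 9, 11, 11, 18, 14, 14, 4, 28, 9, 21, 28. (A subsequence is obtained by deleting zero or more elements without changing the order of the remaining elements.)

Let dp[i] be the longest increasing subsequence ending at position i. Then dp = [1, 2, 2, 1, 1, 2, 2, 3, 2, 3, 3, 4, 4, 4, 2, 5, 3, 5, 6].
The maximum is 6; one witness is 7, 9, 11, 18, 21, 28 at positions 4,9,10,12,18,19.

6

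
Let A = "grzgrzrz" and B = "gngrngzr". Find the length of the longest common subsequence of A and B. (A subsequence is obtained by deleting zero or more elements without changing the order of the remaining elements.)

5

A longest common subsequence is grgzr (length 5); the LCS DP confirms no longer common subsequence exists.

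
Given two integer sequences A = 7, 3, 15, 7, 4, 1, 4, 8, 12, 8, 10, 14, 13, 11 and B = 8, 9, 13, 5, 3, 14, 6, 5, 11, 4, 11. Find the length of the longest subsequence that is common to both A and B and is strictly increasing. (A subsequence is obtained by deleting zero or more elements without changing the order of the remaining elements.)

3

For each value that appears in both, track the longest common increasing run ending there.
The best achievable length is 3; one witness is 3, 4, 11 (A-positions 2,5,14, B-positions 5,10,11).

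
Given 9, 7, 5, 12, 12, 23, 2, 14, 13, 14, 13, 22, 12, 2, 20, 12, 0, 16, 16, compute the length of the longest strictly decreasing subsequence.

6

Let dp[i] be the longest decreasing subsequence ending at position i. Then dp = [1, 2, 3, 1, 1, 1, 4, 2, 3, 2, 3, 2, 4, 5, 3, 4, 6, 4, 4].
The maximum is 6; one witness is 23, 14, 13, 12, 2, 0 at positions 6,8,9,13,14,17.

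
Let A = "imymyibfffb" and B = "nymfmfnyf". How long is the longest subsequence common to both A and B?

5

A longest common subsequence is ymfff (length 5); the LCS DP confirms no longer common subsequence exists.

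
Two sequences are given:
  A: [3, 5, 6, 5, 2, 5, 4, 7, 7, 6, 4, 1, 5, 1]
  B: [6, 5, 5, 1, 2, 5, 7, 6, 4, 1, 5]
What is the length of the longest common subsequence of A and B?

A longest common subsequence is 5, 5, 2, 5, 7, 6, 4, 1, 5 (length 9); the LCS DP confirms no longer common subsequence exists.

9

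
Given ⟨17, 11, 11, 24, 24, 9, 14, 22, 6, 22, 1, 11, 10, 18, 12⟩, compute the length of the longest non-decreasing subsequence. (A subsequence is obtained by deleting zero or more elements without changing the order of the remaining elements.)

5

Scanning left to right, the best length ending at each element is: 17→1, 11→1, 11→2, 24→3, 24→4, 9→1, 14→3, 22→4, 6→1, 22→5, 1→1, 11→3, 10→2, 18→4, 12→4.
So the longest non-decreasing subsequence has length 5, e.g. 11, 11, 14, 22, 22.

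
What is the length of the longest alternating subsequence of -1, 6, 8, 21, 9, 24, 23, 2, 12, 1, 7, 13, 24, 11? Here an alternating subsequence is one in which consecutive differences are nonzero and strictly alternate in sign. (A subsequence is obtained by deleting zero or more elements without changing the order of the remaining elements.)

A longest alternating subsequence is -1, 21, 9, 24, 2, 12, 1, 13, 11 (positions 1,4,5,6,8,9,10,12,14); its 8 consecutive differences strictly alternate in sign, and length 9 is optimal.

9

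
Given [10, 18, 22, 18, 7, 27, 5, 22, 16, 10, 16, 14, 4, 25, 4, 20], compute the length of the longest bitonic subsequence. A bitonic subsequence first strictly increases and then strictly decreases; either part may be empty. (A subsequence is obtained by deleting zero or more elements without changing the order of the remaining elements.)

One longest bitonic subsequence is 10, 18, 22, 27, 22, 16, 14, 4 (positions 1,2,3,6,8,11,12,15): it rises to 27 then falls. Length 8 is optimal.

8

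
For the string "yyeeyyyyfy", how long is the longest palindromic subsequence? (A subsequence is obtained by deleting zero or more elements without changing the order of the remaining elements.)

7

Using dp[i][j] = 2 + dp[i+1][j−1] if the ends match, else max(dp[i+1][j], dp[i][j−1]):
dp[1][10] = 7. A witness is yyyyyyy at positions 1,2,5,6,7,8,10.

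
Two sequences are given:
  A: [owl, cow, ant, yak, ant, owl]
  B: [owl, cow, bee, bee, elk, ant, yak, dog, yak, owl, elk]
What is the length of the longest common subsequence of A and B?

A longest common subsequence is owl, cow, ant, yak, owl (length 5); the LCS DP confirms no longer common subsequence exists.

5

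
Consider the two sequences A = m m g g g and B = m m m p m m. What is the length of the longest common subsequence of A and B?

2

A longest common subsequence is mm (length 2); the LCS DP confirms no longer common subsequence exists.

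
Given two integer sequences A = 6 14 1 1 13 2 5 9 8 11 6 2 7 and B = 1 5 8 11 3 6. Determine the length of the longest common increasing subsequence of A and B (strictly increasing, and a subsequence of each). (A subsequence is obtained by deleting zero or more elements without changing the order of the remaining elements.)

4

A longest common strictly increasing subsequence is 1, 5, 8, 11 (length 4); it appears in order in both A and B, and no longer such subsequence exists.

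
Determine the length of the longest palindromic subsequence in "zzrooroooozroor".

12

One longest palindromic subsequence is roorooooroor (positions 3,4,5,6,7,8,9,10,12,13,14,15); it reads the same forward and backward, and the interval DP gives dp[1][15] = 12.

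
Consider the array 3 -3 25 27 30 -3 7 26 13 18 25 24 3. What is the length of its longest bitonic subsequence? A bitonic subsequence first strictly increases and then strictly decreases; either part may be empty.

8

Let inc[i] be the LIS ending at i and dec[i] the longest strictly decreasing subsequence starting at i. inc = [1, 1, 2, 3, 4, 1, 2, 3, 3, 4, 5, 5, 2], dec = [2, 1, 3, 5, 5, 1, 2, 4, 2, 2, 3, 2, 1].
max_i inc[i]+dec[i]−1 = 8, with one witness 3, 25, 27, 30, 26, 25, 24, 3.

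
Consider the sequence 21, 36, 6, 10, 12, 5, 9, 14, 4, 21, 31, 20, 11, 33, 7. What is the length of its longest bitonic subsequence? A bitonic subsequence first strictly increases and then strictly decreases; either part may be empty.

One longest bitonic subsequence is 6, 10, 12, 14, 21, 31, 20, 11, 7 (positions 3,4,5,8,10,11,12,13,15): it rises to 31 then falls. Length 9 is optimal.

9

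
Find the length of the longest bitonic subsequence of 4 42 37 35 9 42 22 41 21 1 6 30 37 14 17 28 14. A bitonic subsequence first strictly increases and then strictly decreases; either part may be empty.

One longest bitonic subsequence is 4, 42, 37, 35, 22, 21, 17, 14 (positions 1,2,3,4,7,9,15,17): it rises to 42 then falls. Length 8 is optimal.

8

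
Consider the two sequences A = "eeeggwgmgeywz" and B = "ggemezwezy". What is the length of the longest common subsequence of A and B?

6

Backtracking the LCS table gives one alignment: g (A4,B1) → g (A5,B2) → m (A8,B4) → e (A10,B5) → w (A12,B7) → z (A13,B9).
So the longest common subsequence has length 6.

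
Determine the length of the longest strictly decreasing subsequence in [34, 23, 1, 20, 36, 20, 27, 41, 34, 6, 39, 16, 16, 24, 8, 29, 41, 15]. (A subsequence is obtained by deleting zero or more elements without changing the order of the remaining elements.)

Let dp[i] be the longest decreasing subsequence ending at position i. Then dp = [1, 2, 3, 3, 1, 3, 2, 1, 2, 4, 2, 4, 4, 3, 5, 3, 1, 5].
The maximum is 5; one witness is 34, 23, 20, 16, 8 at positions 1,2,4,12,15.

5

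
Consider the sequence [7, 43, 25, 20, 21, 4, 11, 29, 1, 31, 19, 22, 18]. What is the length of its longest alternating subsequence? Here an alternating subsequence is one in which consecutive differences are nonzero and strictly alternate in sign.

11

A longest alternating subsequence is 7, 43, 20, 21, 4, 11, 1, 31, 19, 22, 18 (positions 1,2,4,5,6,7,9,10,11,12,13); its 10 consecutive differences strictly alternate in sign, and length 11 is optimal.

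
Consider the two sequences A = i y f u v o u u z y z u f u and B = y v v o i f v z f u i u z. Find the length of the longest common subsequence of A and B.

A longest common subsequence is ifvuuz (length 6); the LCS DP confirms no longer common subsequence exists.

6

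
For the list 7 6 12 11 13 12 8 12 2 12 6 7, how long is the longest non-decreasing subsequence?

Let dp[i] be the longest non-decreasing subsequence ending at position i. Then dp = [1, 1, 2, 2, 3, 3, 2, 4, 1, 5, 2, 3].
The maximum is 5; one witness is 7, 12, 12, 12, 12 at positions 1,3,6,8,10.

5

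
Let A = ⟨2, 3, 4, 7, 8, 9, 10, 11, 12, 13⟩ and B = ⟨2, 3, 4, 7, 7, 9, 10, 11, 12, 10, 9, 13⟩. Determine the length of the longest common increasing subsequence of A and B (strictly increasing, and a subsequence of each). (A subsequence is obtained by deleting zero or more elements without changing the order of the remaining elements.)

For each value that appears in both, track the longest common increasing run ending there.
The best achievable length is 9; one witness is 2, 3, 4, 7, 9, 10, 11, 12, 13 (A-positions 1,2,3,4,6,7,8,9,10, B-positions 1,2,3,4,6,7,8,9,12).

9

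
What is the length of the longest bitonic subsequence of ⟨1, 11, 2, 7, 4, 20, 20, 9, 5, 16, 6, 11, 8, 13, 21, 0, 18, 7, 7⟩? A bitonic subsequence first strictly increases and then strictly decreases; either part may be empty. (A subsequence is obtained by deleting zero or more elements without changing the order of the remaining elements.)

Let inc[i] be the LIS ending at i and dec[i] the longest strictly decreasing subsequence starting at i. inc = [1, 2, 2, 3, 3, 4, 4, 4, 4, 5, 5, 6, 6, 7, 8, 1, 8, 6, 6], dec = [2, 4, 2, 3, 2, 5, 5, 3, 2, 4, 2, 3, 2, 2, 3, 1, 2, 1, 1].
max_i inc[i]+dec[i]−1 = 10, with one witness 1, 2, 4, 5, 6, 11, 13, 21, 18, 7.

10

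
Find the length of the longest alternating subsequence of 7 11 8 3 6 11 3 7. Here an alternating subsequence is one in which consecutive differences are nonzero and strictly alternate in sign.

Track the best alternating length ending on an up-step vs a down-step at each position: up/down = 1/1, 2/1, 2/3, 1/3, 4/3, 4/1, 1/5, 6/5.
The maximum over both is 6; one such subsequence is 7, 11, 3, 6, 3, 7.

6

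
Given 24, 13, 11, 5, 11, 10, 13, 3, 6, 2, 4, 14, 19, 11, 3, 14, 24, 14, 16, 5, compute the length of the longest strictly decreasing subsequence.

Scanning left to right, the best length ending at each element is: 24→1, 13→2, 11→3, 5→4, 11→3, 10→4, 13→2, 3→5, 6→5, 2→6, 4→6, 14→2, 19→2, 11→3, 3→7, 14→3, 24→1, 14→3, 16→3, 5→6.
So the longest decreasing subsequence has length 7, e.g. 24, 13, 11, 10, 6, 4, 3.

7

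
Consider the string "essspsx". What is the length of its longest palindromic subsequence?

4

Using dp[i][j] = 2 + dp[i+1][j−1] if the ends match, else max(dp[i+1][j], dp[i][j−1]):
dp[1][7] = 4. A witness is ssss at positions 2,3,4,6.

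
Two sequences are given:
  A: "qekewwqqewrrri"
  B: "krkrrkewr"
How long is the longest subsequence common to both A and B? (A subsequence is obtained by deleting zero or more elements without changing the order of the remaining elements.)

A longest common subsequence is kewr (length 4); the LCS DP confirms no longer common subsequence exists.

4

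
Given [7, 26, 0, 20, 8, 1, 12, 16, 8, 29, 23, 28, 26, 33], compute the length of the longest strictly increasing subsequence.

7

One longest increasing subsequence is 7, 8, 12, 16, 23, 28, 33 (positions 1,5,7,8,11,12,14), of length 7; no longer one exists.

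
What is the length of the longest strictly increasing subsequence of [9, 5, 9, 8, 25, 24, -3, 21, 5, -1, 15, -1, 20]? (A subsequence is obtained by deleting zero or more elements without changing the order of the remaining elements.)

Scanning left to right, the best length ending at each element is: 9→1, 5→1, 9→2, 8→2, 25→3, 24→3, -3→1, 21→3, 5→2, -1→2, 15→3, -1→2, 20→4.
So the longest increasing subsequence has length 4, e.g. 5, 9, 15, 20.

4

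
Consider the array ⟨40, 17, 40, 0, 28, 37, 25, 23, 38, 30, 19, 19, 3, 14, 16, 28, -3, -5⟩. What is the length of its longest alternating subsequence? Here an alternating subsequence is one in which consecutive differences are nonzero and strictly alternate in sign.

10

Track the best alternating length ending on an up-step vs a down-step at each position: up/down = 1/1, 1/2, 3/1, 1/4, 5/4, 5/4, 5/6, 5/6, 7/4, 7/8, 5/8, 5/8, 5/8, 9/8, 9/8, 9/8, 1/10, 1/10.
The maximum over both is 10; one such subsequence is 40, 17, 40, 0, 28, 25, 38, 3, 14, -3.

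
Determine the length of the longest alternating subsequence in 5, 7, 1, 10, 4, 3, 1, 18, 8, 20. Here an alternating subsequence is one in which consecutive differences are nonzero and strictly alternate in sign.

Track the best alternating length ending on an up-step vs a down-step at each position: up/down = 1/1, 2/1, 1/3, 4/1, 4/5, 4/5, 1/5, 6/1, 6/7, 8/1.
The maximum over both is 8; one such subsequence is 5, 7, 1, 10, 4, 18, 8, 20.

8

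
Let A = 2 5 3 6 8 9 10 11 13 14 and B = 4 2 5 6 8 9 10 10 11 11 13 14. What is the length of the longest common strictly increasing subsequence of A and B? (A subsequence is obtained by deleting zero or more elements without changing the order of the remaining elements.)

For each value that appears in both, track the longest common increasing run ending there.
The best achievable length is 9; one witness is 2, 5, 6, 8, 9, 10, 11, 13, 14 (A-positions 1,2,4,5,6,7,8,9,10, B-positions 2,3,4,5,6,7,9,11,12).

9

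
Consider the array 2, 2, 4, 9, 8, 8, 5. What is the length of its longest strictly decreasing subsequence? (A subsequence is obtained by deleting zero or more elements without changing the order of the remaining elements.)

3

One longest decreasing subsequence is 9, 8, 5 (positions 4,5,7), of length 3; no longer one exists.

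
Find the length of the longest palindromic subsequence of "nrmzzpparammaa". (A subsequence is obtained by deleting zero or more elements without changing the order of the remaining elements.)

6

Using dp[i][j] = 2 + dp[i+1][j−1] if the ends match, else max(dp[i+1][j], dp[i][j−1]):
dp[1][14] = 6. A witness is aammaa at positions 8,10,11,12,13,14.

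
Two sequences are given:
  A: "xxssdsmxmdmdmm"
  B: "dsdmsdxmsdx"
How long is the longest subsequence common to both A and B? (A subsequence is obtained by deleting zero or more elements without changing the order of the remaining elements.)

6

Backtracking the LCS table gives one alignment: s (A3,B2) → s (A4,B5) → d (A5,B6) → x (A8,B7) → m (A9,B8) → d (A10,B10).
So the longest common subsequence has length 6.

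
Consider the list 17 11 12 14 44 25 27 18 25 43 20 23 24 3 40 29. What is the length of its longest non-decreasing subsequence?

8

Let dp[i] be the longest non-decreasing subsequence ending at position i. Then dp = [1, 1, 2, 3, 4, 4, 5, 4, 5, 6, 5, 6, 7, 1, 8, 8].
The maximum is 8; one witness is 11, 12, 14, 18, 20, 23, 24, 40 at positions 2,3,4,8,11,12,13,15.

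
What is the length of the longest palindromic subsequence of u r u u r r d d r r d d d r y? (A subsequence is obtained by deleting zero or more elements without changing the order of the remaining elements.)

8

One longest palindromic subsequence is rddrrddr (positions 6,7,8,9,10,12,13,14); it reads the same forward and backward, and the interval DP gives dp[1][15] = 8.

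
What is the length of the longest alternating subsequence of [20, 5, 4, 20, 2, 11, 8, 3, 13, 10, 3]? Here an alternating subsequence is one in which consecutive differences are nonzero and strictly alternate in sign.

8

Track the best alternating length ending on an up-step vs a down-step at each position: up/down = 1/1, 1/2, 1/2, 3/1, 1/4, 5/4, 5/6, 5/6, 7/4, 7/8, 5/8.
The maximum over both is 8; one such subsequence is 20, 5, 20, 2, 11, 8, 13, 10.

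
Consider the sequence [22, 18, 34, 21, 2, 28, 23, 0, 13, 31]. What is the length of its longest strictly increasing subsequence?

Let dp[i] be the longest increasing subsequence ending at position i. Then dp = [1, 1, 2, 2, 1, 3, 3, 1, 2, 4].
The maximum is 4; one witness is 18, 21, 28, 31 at positions 2,4,6,10.

4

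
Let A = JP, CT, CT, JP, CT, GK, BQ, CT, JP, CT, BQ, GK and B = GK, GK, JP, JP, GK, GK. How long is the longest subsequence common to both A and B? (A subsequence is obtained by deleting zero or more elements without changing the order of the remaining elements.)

Backtracking the LCS table gives one alignment: JP (A1,B3) → JP (A4,B4) → GK (A6,B5) → GK (A12,B6).
So the longest common subsequence has length 4.

4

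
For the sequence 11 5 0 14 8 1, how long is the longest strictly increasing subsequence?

2

Let dp[i] be the longest increasing subsequence ending at position i. Then dp = [1, 1, 1, 2, 2, 2].
The maximum is 2; one witness is 11, 14 at positions 1,4.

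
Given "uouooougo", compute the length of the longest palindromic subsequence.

One longest palindromic subsequence is ouooouo (positions 2,3,4,5,6,7,9); it reads the same forward and backward, and the interval DP gives dp[1][9] = 7.

7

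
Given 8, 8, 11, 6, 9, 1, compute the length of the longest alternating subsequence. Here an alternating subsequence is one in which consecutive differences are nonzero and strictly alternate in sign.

5

A longest alternating subsequence is 8, 11, 6, 9, 1 (positions 1,3,4,5,6); its 4 consecutive differences strictly alternate in sign, and length 5 is optimal.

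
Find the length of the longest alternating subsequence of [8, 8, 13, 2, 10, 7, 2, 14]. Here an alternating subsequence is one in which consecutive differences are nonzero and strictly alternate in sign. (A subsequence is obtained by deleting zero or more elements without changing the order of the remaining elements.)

6

A longest alternating subsequence is 8, 13, 2, 10, 7, 14 (positions 1,3,4,5,6,8); its 5 consecutive differences strictly alternate in sign, and length 6 is optimal.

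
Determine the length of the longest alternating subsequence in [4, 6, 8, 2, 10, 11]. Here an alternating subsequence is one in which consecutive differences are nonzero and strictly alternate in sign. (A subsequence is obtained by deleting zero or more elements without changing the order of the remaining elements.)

A longest alternating subsequence is 4, 6, 2, 10 (positions 1,2,4,5); its 3 consecutive differences strictly alternate in sign, and length 4 is optimal.

4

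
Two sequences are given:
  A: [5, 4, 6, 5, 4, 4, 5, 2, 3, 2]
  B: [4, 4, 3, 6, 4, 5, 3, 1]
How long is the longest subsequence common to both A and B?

5

A longest common subsequence is 4, 6, 4, 5, 3 (length 5); the LCS DP confirms no longer common subsequence exists.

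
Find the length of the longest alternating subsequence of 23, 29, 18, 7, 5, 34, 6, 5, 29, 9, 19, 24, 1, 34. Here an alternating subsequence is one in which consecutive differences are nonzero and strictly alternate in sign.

A longest alternating subsequence is 23, 29, 18, 34, 6, 29, 9, 19, 1, 34 (positions 1,2,3,6,7,9,10,11,13,14); its 9 consecutive differences strictly alternate in sign, and length 10 is optimal.

10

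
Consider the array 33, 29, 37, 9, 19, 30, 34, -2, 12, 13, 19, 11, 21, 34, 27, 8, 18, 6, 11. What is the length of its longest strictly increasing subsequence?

Let dp[i] be the longest increasing subsequence ending at position i. Then dp = [1, 1, 2, 1, 2, 3, 4, 1, 2, 3, 4, 2, 5, 6, 6, 2, 4, 2, 3].
The maximum is 6; one witness is 9, 12, 13, 19, 21, 34 at positions 4,9,10,11,13,14.

6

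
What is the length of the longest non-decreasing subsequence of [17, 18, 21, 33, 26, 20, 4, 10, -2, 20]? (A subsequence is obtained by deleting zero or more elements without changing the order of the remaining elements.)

Scanning left to right, the best length ending at each element is: 17→1, 18→2, 21→3, 33→4, 26→4, 20→3, 4→1, 10→2, -2→1, 20→4.
So the longest non-decreasing subsequence has length 4, e.g. 17, 18, 21, 33.

4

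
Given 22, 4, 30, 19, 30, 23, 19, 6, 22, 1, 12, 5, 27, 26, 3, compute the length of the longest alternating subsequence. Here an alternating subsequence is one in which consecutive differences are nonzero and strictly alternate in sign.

A longest alternating subsequence is 22, 4, 30, 19, 30, 19, 22, 1, 12, 5, 27, 26 (positions 1,2,3,4,5,7,9,10,11,12,13,14); its 11 consecutive differences strictly alternate in sign, and length 12 is optimal.

12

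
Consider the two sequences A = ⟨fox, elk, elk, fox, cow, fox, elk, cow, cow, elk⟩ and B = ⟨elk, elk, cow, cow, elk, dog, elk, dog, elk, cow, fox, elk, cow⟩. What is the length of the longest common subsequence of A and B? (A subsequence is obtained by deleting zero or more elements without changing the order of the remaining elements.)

A longest common subsequence is elk, elk, cow, fox, elk, cow (length 6); the LCS DP confirms no longer common subsequence exists.

6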